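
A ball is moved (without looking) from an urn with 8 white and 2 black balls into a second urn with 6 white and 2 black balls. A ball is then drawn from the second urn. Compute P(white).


P(transfer white) = 8/10 = 4/5; P(transfer black) = 1/5
If white transferred: Urn II has 7 white of 9, so P(white|white moved) = 7/9
If black transferred: Urn II has 6 white of 9, so P(white|black moved) = 2/3
By total probability: P(white) = 4/5*7/9 + 1/5*2/3 = 34/45

34/45


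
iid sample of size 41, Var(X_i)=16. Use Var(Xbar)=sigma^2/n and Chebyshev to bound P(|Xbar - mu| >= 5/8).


Var(Xbar) = Var(X)/n = 16/41
Chebyshev: P(|Xbar-mu| >= 5/8) <= Var(Xbar)/(5/8)^2 = (16/41)/(25/64) = 1024/1025

1024/1025


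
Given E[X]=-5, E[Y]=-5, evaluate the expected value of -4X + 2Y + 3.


E[-4X + 2Y + 3] = -4*E[X] + 2*E[Y] + 3
= (-4)*(-5) + (2)*(-5) + (3)
= 20 - 10 + 3 = 13

13


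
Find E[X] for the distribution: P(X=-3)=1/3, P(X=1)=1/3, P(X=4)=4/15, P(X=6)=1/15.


E[X] = sum(x * P(x))
= -3*1/3 + 1*1/3 + 4*4/15 + 6*1/15
= 4/5

4/5


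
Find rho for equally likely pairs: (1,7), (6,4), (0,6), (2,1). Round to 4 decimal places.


Cov(X,Y) = -1.8750, Var(X) = 5.1875, Var(Y) = 5.2500
rho = Cov/(sqrt(VarX)*sqrt(VarY)) = -0.3593

-0.3593


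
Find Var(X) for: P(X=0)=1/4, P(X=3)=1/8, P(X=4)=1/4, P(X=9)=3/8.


E[X] = 19/4, E[X^2] = 71/2
Var(X) = E[X^2] - (E[X])^2 = 71/2 - (19/4)^2 = 207/16

207/16


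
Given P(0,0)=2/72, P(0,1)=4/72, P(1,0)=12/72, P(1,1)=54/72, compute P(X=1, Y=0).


Read from table: P(X=1, Y=0) = 12/72 = 1/6

1/6


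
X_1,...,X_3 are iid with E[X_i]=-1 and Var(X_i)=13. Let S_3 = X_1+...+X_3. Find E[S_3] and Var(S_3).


E[S_n] = n*mu = 3*-1 = -3
Var(S_n) = n*sigma^2 = 3*13 = 39

E[S_3]=-3, Var(S_3)=39


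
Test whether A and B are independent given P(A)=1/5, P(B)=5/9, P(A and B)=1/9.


P(A)*P(B) = 1/5*5/9 = 1/9
P(A∩B) = 1/9, which equals P(A)P(B), so independent

Yes, A and B are independent


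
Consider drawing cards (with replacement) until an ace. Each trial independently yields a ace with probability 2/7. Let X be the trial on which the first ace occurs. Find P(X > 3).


P(X > 3) = P(first 3 trials all fail) = (1-p)^3 = (5/7)^3 = 125/343

125/343


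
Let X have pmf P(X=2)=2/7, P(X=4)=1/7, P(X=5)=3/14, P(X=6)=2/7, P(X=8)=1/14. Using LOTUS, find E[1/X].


E[1/X] = sum(g(x)*P(x))
= 1/2*2/7 + 1/4*1/7 + 1/5*3/14 + 1/6*2/7 + 1/8*1/14
= 467/1680

467/1680


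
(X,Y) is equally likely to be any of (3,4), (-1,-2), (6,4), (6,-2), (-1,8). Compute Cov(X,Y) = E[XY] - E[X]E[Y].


E[X]=13/5, E[Y]=12/5, E[XY]=18/5
Cov(X,Y) = E[XY] - E[X]E[Y] = 18/5 - 13/5*12/5 = -66/25

-66/25


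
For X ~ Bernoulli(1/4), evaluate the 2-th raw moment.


For Bernoulli: X in {0,1}
E[X^2] = 0^2*(1-1/4) + 1^2*1/4 = 1/4

1/4


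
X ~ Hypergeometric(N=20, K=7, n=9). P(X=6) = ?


P(X=6) = C(7,6)*C(13,3) / C(20,9)
= 7*286 / 167960
= 2002/167960 = 77/6460

77/6460


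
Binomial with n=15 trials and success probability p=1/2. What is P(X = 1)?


P(X=1) = C(15,1) * p^1 * (1-p)^14
= 15 * 1/2 * 1/16384
= 15/32768

15/32768


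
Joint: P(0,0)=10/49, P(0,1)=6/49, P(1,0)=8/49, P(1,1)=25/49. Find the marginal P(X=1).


P(X=1) = P(1,0)+P(1,1) = 8/49 + 25/49 = 33/49

33/49


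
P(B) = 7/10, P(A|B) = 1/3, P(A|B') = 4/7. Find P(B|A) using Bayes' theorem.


P(A) = P(A|B)P(B) + P(A|B')P(B') = 1/3*7/10 + 4/7*3/10 = 17/42
P(B|A) = P(A|B)P(B)/P(A) = (7/30)/(17/42) = 49/85

49/85


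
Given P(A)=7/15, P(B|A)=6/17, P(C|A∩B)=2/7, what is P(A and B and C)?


P(A∩B∩C) = P(A) * P(B|A) * P(C|A∩B)
= 7/15 * 6/17 * 2/7
= 14/85 * 2/7 = 4/85

4/85


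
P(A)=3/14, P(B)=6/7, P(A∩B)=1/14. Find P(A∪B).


P(A∪B) = P(A) + P(B) - P(A∩B)
= 3/14 + 6/7 - 1/14 = 1

1


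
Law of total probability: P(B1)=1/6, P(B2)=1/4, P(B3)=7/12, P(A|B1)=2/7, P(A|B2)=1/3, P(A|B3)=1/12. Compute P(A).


P(A) = P(A|B1)P(B1) + P(A|B2)P(B2) + P(A|B3)P(B3)
= 2/7*1/6 + 1/3*1/4 + 1/12*7/12
= 1/21 + 1/12 + 7/144 = 181/1008

181/1008


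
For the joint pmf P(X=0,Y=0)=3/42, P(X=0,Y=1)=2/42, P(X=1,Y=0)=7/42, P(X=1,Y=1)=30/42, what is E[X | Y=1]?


P(Y=1) = 32/42
E[X|Y=1] = (0*2 + 1*30)/32 = 30/32 = 15/16

15/16


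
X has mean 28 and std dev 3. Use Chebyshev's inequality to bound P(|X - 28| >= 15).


k = 15/3 = 5
Chebyshev: P(|X-mu| >= k*sigma) <= 1/k^2 = 1/5^2 = 1/25

1/25


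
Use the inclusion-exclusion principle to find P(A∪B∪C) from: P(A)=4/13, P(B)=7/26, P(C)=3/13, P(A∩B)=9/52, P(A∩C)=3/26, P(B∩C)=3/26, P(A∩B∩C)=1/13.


P(A∪B∪C) = P(A)+P(B)+P(C) - P(AB)-P(AC)-P(BC) + P(ABC)
= 4/13+7/26+3/13 - 9/52-3/26-3/26 + 1/13
= 25/52

25/52


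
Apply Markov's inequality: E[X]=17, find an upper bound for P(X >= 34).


Markov: P(X >= a) <= E[X]/a
P(X >= 34) <= 17/34 = 1/2

1/2


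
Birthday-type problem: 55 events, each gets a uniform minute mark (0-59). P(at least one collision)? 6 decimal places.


P(all different) = prod((60-i)/60 for i=0..54) = 0.000000
P(at least one match) = 1 - 0.000000 = 1.000000

1.000000


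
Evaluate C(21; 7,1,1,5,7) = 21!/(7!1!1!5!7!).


21! = 51090942171709440000
Denominator: 7!=5040 * 1!=1 * 1!=1 * 5!=120 * 7!=5040
Coefficient = 51090942171709440000 / 3048192000 = 16761064320

16761064320


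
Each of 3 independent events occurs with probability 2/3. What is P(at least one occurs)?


P(at least one) = 1 - P(none)
P(none) = (1 - 2/3)^3 = (1/3)^3 = 1/27
P(at least one) = 1 - 1/27 = 26/27

26/27


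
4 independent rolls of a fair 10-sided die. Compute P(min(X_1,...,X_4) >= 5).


P(min >= 5) = P(all X_i >= 5) = (P(X_1 >= 5))^4
= (6/10)^4 = (3/5)^4 = 81/625

81/625


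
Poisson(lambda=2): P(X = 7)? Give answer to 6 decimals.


P(X=7) = e^(-2) * 2^7 / 7!
≈ 0.1353352832 * 128 / 5040
≈ 0.003437

0.003437


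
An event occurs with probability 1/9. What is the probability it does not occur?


P(A') = 1 - P(A) = 1 - 1/9 = 8/9

8/9


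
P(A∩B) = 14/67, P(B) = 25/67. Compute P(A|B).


P(A|B) = P(A∩B)/P(B) = (14/67)/(25/67) = 14/25

14/25


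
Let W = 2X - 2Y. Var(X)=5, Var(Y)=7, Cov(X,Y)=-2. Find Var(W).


Var(2X - 2Y) = 2^2*Var(X) + (-2)^2*Var(Y) + 2*2*(-2)*Cov(X,Y)
= 4*5 + 4*7 - 8*(-2)
= 20 + 28 + 16 = 64

64


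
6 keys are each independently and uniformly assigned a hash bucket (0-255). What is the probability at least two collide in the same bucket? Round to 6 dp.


P(all different) = prod((256-i)/256 for i=0..5) = 0.942690
P(at least one match) = 1 - 0.942690 = 0.057310

0.057310


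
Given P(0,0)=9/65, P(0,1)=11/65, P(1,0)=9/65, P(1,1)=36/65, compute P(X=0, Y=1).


Read from table: P(X=0, Y=1) = 11/65

11/65


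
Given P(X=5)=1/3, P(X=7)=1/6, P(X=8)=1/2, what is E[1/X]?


E[1/X] = sum(g(x)*P(x))
= 1/5*1/3 + 1/7*1/6 + 1/8*1/2
= 257/1680

257/1680


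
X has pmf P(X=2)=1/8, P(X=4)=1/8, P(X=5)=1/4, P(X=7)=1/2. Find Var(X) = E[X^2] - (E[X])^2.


E[X] = 11/2, E[X^2] = 133/4
Var(X) = E[X^2] - (E[X])^2 = 133/4 - (11/2)^2 = 3

3


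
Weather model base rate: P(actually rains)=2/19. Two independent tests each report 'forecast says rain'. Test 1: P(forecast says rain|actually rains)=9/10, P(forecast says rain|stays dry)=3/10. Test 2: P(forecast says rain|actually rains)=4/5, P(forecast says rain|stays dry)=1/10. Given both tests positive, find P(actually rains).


After test 1: P(+) = 9/10*2/19 + 3/10*17/19 = 69/190
P(B|+) = (9/95)/(69/190) = 6/23
After test 2 (use post1 as new prior): P(+) = 4/5*6/23 + 1/10*17/23 = 13/46
P(B|+,+) = (24/115)/(13/46) = 48/65

48/65


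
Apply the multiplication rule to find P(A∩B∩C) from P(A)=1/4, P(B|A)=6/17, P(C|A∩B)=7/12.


P(A∩B∩C) = P(A) * P(B|A) * P(C|A∩B)
= 1/4 * 6/17 * 7/12
= 3/34 * 7/12 = 7/136

7/136


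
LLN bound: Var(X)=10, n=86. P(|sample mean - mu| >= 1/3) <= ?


Var(Xbar) = Var(X)/n = 10/86
Chebyshev: P(|Xbar-mu| >= 1/3) <= Var(Xbar)/(1/3)^2 = (5/43)/(1/9) = 45/43
Bound exceeds 1, so trivial bound: 1

1


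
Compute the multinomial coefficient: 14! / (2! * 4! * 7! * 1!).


14! = 87178291200
Denominator: 2!=2 * 4!=24 * 7!=5040 * 1!=1
Coefficient = 87178291200 / 241920 = 360360

360360


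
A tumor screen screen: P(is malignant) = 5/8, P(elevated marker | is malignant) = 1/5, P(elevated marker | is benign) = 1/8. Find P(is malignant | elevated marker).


P(A) = P(A|B)P(B) + P(A|B')P(B') = 1/5*5/8 + 1/8*3/8 = 11/64
P(B|A) = P(A|B)P(B)/P(A) = (1/8)/(11/64) = 8/11

8/11


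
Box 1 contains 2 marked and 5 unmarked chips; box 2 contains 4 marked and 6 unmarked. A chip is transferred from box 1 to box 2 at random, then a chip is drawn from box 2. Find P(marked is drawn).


P(transfer marked) = 2/7; P(transfer unmarked) = 5/7
If marked transferred: Urn II has 5 marked of 11, so P(marked|marked moved) = 5/11
If unmarked transferred: Urn II has 4 marked of 11, so P(marked|unmarked moved) = 4/11
By total probability: P(marked) = 2/7*5/11 + 5/7*4/11 = 30/77

30/77


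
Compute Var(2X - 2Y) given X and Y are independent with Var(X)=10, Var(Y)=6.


Independence => Cov(X,Y)=0
Var(2X - 2Y) = 2^2*Var(X) + (-2)^2*Var(Y)
= 4*10 + 4*6 = 64

64


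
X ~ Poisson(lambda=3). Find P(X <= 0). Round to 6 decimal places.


P(X<=0) = e^(-3)*3^0/0!
≈ 0.0497870684
≈ 0.049787

0.049787


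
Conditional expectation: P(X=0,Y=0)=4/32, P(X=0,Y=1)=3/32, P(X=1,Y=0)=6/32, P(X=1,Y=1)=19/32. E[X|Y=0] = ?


P(Y=0) = 10/32
E[X|Y=0] = (0*4 + 1*6)/10 = 6/10 = 3/5

3/5


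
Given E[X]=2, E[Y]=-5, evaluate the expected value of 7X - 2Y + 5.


E[7X - 2Y + 5] = 7*E[X] - 2*E[Y] + 5
= (7)*(2) + (-2)*(-5) + (5)
= 14 + 10 + 5 = 29

29


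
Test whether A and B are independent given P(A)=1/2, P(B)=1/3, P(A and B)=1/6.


P(A)*P(B) = 1/2*1/3 = 1/6
P(A∩B) = 1/6, which equals P(A)P(B), so independent

Yes, A and B are independent


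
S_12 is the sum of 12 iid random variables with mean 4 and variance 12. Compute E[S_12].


E[S_n] = n*E[X_1] = 12*4 = 48

48


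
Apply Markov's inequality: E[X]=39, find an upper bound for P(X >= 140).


Markov: P(X >= a) <= E[X]/a
P(X >= 140) <= 39/140

39/140


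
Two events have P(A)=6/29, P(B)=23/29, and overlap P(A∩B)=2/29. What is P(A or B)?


P(A∪B) = P(A) + P(B) - P(A∩B)
= 6/29 + 23/29 - 2/29 = 27/29

27/29


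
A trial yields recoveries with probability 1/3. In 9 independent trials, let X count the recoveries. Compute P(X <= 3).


P(X<=3) = P(X=0) + P(X=1) + P(X=2) + P(X=3)
= 512/19683 + 256/2187 + 512/2187 + 1792/6561
= 12800/19683

12800/19683


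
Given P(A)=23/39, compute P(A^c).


P(A') = 1 - P(A) = 1 - 23/39 = 16/39

16/39


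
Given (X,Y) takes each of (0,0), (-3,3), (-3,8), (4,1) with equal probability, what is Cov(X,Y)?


E[X]=-1/2, E[Y]=3, E[XY]=-29/4
Cov(X,Y) = E[XY] - E[X]E[Y] = -29/4 + 1/2*3 = -23/4

-23/4


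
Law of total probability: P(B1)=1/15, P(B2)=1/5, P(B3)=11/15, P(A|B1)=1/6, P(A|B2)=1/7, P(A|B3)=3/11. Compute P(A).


P(A) = P(A|B1)P(B1) + P(A|B2)P(B2) + P(A|B3)P(B3)
= 1/6*1/15 + 1/7*1/5 + 3/11*11/15
= 1/90 + 1/35 + 1/5 = 151/630

151/630


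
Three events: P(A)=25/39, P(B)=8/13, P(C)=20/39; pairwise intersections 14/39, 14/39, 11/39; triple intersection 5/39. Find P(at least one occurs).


P(A∪B∪C) = P(A)+P(B)+P(C) - P(AB)-P(AC)-P(BC) + P(ABC)
= 25/39+8/13+20/39 - 14/39-14/39-11/39 + 5/39
= 35/39

35/39


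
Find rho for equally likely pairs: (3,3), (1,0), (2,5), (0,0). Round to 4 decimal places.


Cov(X,Y) = 1.7500, Var(X) = 1.2500, Var(Y) = 4.5000
rho = Cov/(sqrt(VarX)*sqrt(VarY)) = 0.7379

0.7379


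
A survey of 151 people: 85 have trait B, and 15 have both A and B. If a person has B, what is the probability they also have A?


P(A|B) = P(A∩B)/P(B) = (15/151)/(85/151) = 15/85 = 3/17

3/17


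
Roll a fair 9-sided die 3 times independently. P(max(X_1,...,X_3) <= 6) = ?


P(max <= 6) = P(all X_i <= 6) = (P(X_1 <= 6))^3
= (6/9)^3 = (2/3)^3 = 8/27

8/27


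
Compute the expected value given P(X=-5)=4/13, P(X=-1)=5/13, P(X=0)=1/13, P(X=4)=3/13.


E[X] = sum(x * P(x))
= -5*4/13 - 1*5/13 + 0*1/13 + 4*3/13
= -1

-1


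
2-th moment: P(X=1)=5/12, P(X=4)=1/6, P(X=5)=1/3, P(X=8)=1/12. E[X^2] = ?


E[X^2] = sum(x^2 * P(x))
= 1*5/12 + 16*1/6 + 25*1/3 + 64*1/12
= 67/4

67/4


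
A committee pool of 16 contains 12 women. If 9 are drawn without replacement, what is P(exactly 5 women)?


P(X=5) = C(12,5)*C(4,4) / C(16,9)
= 792*1 / 11440
= 792/11440 = 9/130

9/130


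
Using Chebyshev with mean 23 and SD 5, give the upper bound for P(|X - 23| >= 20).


k = 20/5 = 4
Chebyshev: P(|X-mu| >= k*sigma) <= 1/k^2 = 1/4^2 = 1/16

1/16


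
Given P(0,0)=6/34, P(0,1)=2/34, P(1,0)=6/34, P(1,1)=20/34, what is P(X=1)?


P(X=1) = P(1,0)+P(1,1) = 6/34 + 20/34 = 26/34 = 13/17

13/17


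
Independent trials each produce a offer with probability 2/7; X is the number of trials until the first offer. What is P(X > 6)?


P(X > 6) = P(first 6 trials all fail) = (1-p)^6 = (5/7)^6 = 15625/117649

15625/117649


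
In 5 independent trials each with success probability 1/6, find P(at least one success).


P(at least one) = 1 - P(none)
P(none) = (1 - 1/6)^5 = (5/6)^5 = 3125/7776
P(at least one) = 1 - 3125/7776 = 4651/7776

4651/7776


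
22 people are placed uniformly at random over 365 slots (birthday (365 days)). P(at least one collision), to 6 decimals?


P(all different) = prod((365-i)/365 for i=0..21) = 0.524305
P(at least one match) = 1 - 0.524305 = 0.475695

0.475695


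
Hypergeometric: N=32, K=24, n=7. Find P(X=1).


P(X=1) = C(24,1)*C(8,6) / C(32,7)
= 24*28 / 3365856
= 672/3365856 = 7/35061

7/35061


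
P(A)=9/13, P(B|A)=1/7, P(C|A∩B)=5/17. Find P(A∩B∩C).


P(A∩B∩C) = P(A) * P(B|A) * P(C|A∩B)
= 9/13 * 1/7 * 5/17
= 9/91 * 5/17 = 45/1547

45/1547


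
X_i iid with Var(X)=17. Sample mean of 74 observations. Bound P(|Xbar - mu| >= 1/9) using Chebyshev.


Var(Xbar) = Var(X)/n = 17/74
Chebyshev: P(|Xbar-mu| >= 1/9) <= Var(Xbar)/(1/9)^2 = (17/74)/(1/81) = 1377/74
Bound exceeds 1, so trivial bound: 1

1


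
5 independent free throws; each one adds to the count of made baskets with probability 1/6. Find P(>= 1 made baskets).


P(at least one) = 1 - P(none)
P(none) = (1 - 1/6)^5 = (5/6)^5 = 3125/7776
P(at least one) = 1 - 3125/7776 = 4651/7776

4651/7776


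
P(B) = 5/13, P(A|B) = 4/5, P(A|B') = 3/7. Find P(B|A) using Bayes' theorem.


P(A) = P(A|B)P(B) + P(A|B')P(B') = 4/5*5/13 + 3/7*8/13 = 4/7
P(B|A) = P(A|B)P(B)/P(A) = (4/13)/(4/7) = 7/13

7/13


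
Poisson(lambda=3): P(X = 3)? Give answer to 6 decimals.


P(X=3) = e^(-3) * 3^3 / 3!
≈ 0.04978706837 * 27 / 6
≈ 0.224042

0.224042


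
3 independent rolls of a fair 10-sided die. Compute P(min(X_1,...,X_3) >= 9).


P(min >= 9) = P(all X_i >= 9) = (P(X_1 >= 9))^3
= (2/10)^3 = (1/5)^3 = 1/125

1/125


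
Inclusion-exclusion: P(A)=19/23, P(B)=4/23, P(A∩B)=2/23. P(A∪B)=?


P(A∪B) = P(A) + P(B) - P(A∩B)
= 19/23 + 4/23 - 2/23 = 21/23

21/23


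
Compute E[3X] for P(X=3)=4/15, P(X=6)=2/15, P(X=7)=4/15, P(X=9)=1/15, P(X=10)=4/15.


E[3X] = sum(g(x)*P(x))
= 9*4/15 + 18*2/15 + 21*4/15 + 27*1/15 + 30*4/15
= 101/5

101/5


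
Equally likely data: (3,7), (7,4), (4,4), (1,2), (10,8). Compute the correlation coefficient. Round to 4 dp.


Cov(X,Y) = 4.4000, Var(X) = 10.0000, Var(Y) = 4.8000
rho = Cov/(sqrt(VarX)*sqrt(VarY)) = 0.6351

0.6351


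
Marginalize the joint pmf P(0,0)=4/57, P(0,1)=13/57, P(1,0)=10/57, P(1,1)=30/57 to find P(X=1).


P(X=1) = P(1,0)+P(1,1) = 10/57 + 30/57 = 40/57

40/57


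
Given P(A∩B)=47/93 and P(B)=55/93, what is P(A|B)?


P(A|B) = P(A∩B)/P(B) = (47/93)/(55/93) = 47/55

47/55


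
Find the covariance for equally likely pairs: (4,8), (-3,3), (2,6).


E[X]=1, E[Y]=17/3, E[XY]=35/3
Cov(X,Y) = E[XY] - E[X]E[Y] = 35/3 - 1*17/3 = 6

6


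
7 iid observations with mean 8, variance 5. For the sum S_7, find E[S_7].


E[S_n] = n*E[X_1] = 7*8 = 56

56


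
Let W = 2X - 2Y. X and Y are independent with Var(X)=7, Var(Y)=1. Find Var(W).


Independence => Cov(X,Y)=0
Var(2X - 2Y) = 2^2*Var(X) + (-2)^2*Var(Y)
= 4*7 + 4*1 = 32

32


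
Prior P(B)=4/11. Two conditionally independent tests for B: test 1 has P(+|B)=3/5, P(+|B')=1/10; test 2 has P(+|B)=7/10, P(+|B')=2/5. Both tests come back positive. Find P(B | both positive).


After test 1: P(+) = 3/5*4/11 + 1/10*7/11 = 31/110
P(B|+) = (12/55)/(31/110) = 24/31
After test 2 (use post1 as new prior): P(+) = 7/10*24/31 + 2/5*7/31 = 98/155
P(B|+,+) = (84/155)/(98/155) = 6/7

6/7


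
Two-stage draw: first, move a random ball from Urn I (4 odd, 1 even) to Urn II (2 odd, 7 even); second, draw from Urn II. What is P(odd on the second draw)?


P(transfer odd) = 4/5; P(transfer even) = 1/5
If odd transferred: Urn II has 3 odd of 10, so P(odd|odd moved) = 3/10
If even transferred: Urn II has 2 odd of 10, so P(odd|even moved) = 1/5
By total probability: P(odd) = 4/5*3/10 + 1/5*1/5 = 7/25

7/25


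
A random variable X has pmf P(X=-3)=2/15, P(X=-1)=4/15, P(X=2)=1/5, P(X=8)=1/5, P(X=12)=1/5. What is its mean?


E[X] = sum(x * P(x))
= -3*2/15 - 1*4/15 + 2*1/5 + 8*1/5 + 12*1/5
= 56/15

56/15


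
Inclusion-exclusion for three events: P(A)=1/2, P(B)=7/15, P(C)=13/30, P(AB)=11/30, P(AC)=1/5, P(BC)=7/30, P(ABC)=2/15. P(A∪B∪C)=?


P(A∪B∪C) = P(A)+P(B)+P(C) - P(AB)-P(AC)-P(BC) + P(ABC)
= 1/2+7/15+13/30 - 11/30-1/5-7/30 + 2/15
= 11/15

11/15


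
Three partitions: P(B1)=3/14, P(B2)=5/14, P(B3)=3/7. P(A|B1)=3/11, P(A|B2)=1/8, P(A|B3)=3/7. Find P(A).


P(A) = P(A|B1)P(B1) + P(A|B2)P(B2) + P(A|B3)P(B3)
= 3/11*3/14 + 1/8*5/14 + 3/7*3/7
= 9/154 + 5/112 + 9/49 = 2473/8624

2473/8624


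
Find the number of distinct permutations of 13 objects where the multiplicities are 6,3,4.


13! = 6227020800
Denominator: 6!=720 * 3!=6 * 4!=24
Coefficient = 6227020800 / 103680 = 60060

60060


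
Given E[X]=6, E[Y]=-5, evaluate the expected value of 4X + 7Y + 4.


E[4X + 7Y + 4] = 4*E[X] + 7*E[Y] + 4
= (4)*(6) + (7)*(-5) + (4)
= 24 - 35 + 4 = -7

-7


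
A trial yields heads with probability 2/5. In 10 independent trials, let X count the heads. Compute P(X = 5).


P(X=5) = C(10,5) * p^5 * (1-p)^5
= 252 * 32/3125 * 243/3125
= 1959552/9765625

1959552/9765625


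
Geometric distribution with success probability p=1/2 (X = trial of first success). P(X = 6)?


P(X=6) = (1-p)^5 * p = (1/2)^5 * 1/2
= 1/32 * 1/2 = 1/64

1/64


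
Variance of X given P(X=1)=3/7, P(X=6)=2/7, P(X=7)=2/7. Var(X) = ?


E[X] = 29/7, E[X^2] = 173/7
Var(X) = E[X^2] - (E[X])^2 = 173/7 - (29/7)^2 = 370/49

370/49


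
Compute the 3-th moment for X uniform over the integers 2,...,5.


E[X^3] = (1/4) * sum(x^3 for x=2..5)
= 224/4 = 56

56


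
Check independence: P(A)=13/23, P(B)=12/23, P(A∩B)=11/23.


P(A)*P(B) = 13/23*12/23 = 156/529
P(A∩B) = 11/23 != 156/529, so not independent

No, A and B are not independent


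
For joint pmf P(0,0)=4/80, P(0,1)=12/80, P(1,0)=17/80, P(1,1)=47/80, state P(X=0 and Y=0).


Read from table: P(X=0, Y=0) = 4/80 = 1/20

1/20


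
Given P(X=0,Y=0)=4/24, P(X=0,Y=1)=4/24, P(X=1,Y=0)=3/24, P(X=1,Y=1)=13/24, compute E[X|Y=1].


P(Y=1) = 17/24
E[X|Y=1] = (0*4 + 1*13)/17 = 13/17

13/17


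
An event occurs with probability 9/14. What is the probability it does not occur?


P(A') = 1 - P(A) = 1 - 9/14 = 5/14

5/14


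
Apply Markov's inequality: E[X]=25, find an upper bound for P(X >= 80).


Markov: P(X >= a) <= E[X]/a
P(X >= 80) <= 25/80 = 5/16

5/16


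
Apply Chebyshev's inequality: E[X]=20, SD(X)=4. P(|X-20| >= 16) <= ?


k = 16/4 = 4
Chebyshev: P(|X-mu| >= k*sigma) <= 1/k^2 = 1/4^2 = 1/16

1/16


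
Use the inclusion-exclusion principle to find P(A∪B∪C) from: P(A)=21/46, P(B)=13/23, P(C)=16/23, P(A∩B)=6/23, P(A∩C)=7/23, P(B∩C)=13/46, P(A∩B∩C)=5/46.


P(A∪B∪C) = P(A)+P(B)+P(C) - P(AB)-P(AC)-P(BC) + P(ABC)
= 21/46+13/23+16/23 - 6/23-7/23-13/46 + 5/46
= 45/46

45/46


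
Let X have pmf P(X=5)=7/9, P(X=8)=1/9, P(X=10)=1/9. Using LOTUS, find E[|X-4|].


E[|X-4|] = sum(g(x)*P(x))
= 1*7/9 + 4*1/9 + 6*1/9
= 17/9

17/9


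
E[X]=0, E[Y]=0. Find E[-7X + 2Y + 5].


E[-7X + 2Y + 5] = -7*E[X] + 2*E[Y] + 5
= (-7)*(0) + (2)*(0) + (5)
= 0 + 0 + 5 = 5

5


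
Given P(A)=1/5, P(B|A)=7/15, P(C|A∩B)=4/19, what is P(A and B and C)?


P(A∩B∩C) = P(A) * P(B|A) * P(C|A∩B)
= 1/5 * 7/15 * 4/19
= 7/75 * 4/19 = 28/1425

28/1425


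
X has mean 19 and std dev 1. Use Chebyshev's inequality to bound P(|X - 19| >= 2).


k = 2/1 = 2
Chebyshev: P(|X-mu| >= k*sigma) <= 1/k^2 = 1/2^2 = 1/4

1/4


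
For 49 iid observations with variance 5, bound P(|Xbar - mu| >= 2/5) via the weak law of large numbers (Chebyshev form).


Var(Xbar) = Var(X)/n = 5/49
Chebyshev: P(|Xbar-mu| >= 2/5) <= Var(Xbar)/(2/5)^2 = (5/49)/(4/25) = 125/196

125/196


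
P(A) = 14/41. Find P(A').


P(A') = 1 - P(A) = 1 - 14/41 = 27/41

27/41


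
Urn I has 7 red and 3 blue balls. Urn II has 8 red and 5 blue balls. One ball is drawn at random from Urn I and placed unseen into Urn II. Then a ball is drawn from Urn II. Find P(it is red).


P(transfer red) = 7/10; P(transfer blue) = 3/10
If red transferred: Urn II has 9 red of 14, so P(red|red moved) = 9/14
If blue transferred: Urn II has 8 red of 14, so P(red|blue moved) = 4/7
By total probability: P(red) = 7/10*9/14 + 3/10*4/7 = 87/140

87/140


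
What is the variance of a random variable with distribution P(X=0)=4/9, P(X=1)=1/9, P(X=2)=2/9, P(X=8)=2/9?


E[X] = 7/3, E[X^2] = 137/9
Var(X) = E[X^2] - (E[X])^2 = 137/9 - (7/3)^2 = 88/9

88/9


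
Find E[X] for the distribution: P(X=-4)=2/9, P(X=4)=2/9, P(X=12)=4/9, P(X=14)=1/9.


E[X] = sum(x * P(x))
= -4*2/9 + 4*2/9 + 12*4/9 + 14*1/9
= 62/9

62/9


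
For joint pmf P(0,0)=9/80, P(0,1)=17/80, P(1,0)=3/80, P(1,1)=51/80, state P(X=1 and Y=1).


Read from table: P(X=1, Y=1) = 51/80

51/80


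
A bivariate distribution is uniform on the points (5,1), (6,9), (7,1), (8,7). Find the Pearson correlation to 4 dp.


Cov(X,Y) = 1.2500, Var(X) = 1.2500, Var(Y) = 12.7500
rho = Cov/(sqrt(VarX)*sqrt(VarY)) = 0.3131

0.3131


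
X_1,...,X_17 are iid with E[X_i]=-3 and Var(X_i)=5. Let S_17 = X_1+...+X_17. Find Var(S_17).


By independence, Var(S_n) = n*Var(X_1) = 17*5 = 85

85


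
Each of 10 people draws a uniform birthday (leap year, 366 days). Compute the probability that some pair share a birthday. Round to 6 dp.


P(all different) = prod((366-i)/366 for i=0..9) = 0.883355
P(at least one match) = 1 - 0.883355 = 0.116645

0.116645


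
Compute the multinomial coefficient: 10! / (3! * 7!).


10! = 3628800
Denominator: 3!=6 * 7!=5040
Coefficient = 3628800 / 30240 = 120

120


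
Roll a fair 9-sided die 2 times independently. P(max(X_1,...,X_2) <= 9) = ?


P(max <= 9) = P(all X_i <= 9) = (P(X_1 <= 9))^2
= (9/9)^2 = 1^2 = 1

1


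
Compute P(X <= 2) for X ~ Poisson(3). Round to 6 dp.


P(X<=2) = e^(-3)*3^0/0! + e^(-3)*3^1/1! + e^(-3)*3^2/2!
≈ 0.0497870684 + 0.1493612051 + 0.2240418077
= 0.4231900812
≈ 0.423190

0.423190


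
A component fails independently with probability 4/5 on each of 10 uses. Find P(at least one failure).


P(at least one) = 1 - P(none)
P(none) = (1 - 4/5)^10 = (1/5)^10 = 1/9765625
P(at least one) = 1 - 1/9765625 = 9765624/9765625

9765624/9765625


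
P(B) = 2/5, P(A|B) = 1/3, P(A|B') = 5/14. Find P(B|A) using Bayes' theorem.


P(A) = P(A|B)P(B) + P(A|B')P(B') = 1/3*2/5 + 5/14*3/5 = 73/210
P(B|A) = P(A|B)P(B)/P(A) = (2/15)/(73/210) = 28/73

28/73


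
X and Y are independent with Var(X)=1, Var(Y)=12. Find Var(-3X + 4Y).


Independence => Cov(X,Y)=0
Var(-3X + 4Y) = (-3)^2*Var(X) + 4^2*Var(Y)
= 9*1 + 16*12 = 201

201


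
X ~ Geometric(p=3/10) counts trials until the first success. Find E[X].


For geometric (trials until first success), E[X] = 1/p = 1/(3/10) = 10/3

10/3


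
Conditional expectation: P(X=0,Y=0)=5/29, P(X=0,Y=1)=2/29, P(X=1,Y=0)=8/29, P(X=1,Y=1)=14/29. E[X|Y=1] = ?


P(Y=1) = 16/29
E[X|Y=1] = (0*2 + 1*14)/16 = 14/16 = 7/8

7/8


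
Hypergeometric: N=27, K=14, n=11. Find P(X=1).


P(X=1) = C(14,1)*C(13,10) / C(27,11)
= 14*286 / 13037895
= 4004/13037895 = 308/1002915

308/1002915


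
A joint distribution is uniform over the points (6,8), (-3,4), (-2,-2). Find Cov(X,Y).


E[X]=1/3, E[Y]=10/3, E[XY]=40/3
Cov(X,Y) = E[XY] - E[X]E[Y] = 40/3 - 1/3*10/3 = 110/9

110/9


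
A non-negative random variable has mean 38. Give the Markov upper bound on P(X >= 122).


Markov: P(X >= a) <= E[X]/a
P(X >= 122) <= 38/122 = 19/61

19/61


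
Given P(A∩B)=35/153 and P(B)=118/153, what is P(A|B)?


P(A|B) = P(A∩B)/P(B) = (35/153)/(118/153) = 35/118

35/118


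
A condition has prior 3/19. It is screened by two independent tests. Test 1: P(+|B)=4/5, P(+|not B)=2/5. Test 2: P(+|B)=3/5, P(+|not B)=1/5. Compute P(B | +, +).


After test 1: P(+) = 4/5*3/19 + 2/5*16/19 = 44/95
P(B|+) = (12/95)/(44/95) = 3/11
After test 2 (use post1 as new prior): P(+) = 3/5*3/11 + 1/5*8/11 = 17/55
P(B|+,+) = (9/55)/(17/55) = 9/17

9/17


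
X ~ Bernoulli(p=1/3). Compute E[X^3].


For Bernoulli: X in {0,1}
E[X^3] = 0^3*(1-1/3) + 1^3*1/3 = 1/3

1/3


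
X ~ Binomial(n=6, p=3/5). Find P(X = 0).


P(X=0) = C(6,0) * p^0 * (1-p)^6
= 1 * 1 * 64/15625
= 64/15625

64/15625


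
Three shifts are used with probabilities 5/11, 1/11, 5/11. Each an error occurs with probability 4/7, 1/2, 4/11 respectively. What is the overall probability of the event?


P(A) = P(A|B1)P(B1) + P(A|B2)P(B2) + P(A|B3)P(B3)
= 4/7*5/11 + 1/2*1/11 + 4/11*5/11
= 20/77 + 1/22 + 20/121 = 797/1694

797/1694


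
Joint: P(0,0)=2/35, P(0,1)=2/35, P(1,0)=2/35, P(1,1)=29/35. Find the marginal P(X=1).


P(X=1) = P(1,0)+P(1,1) = 2/35 + 29/35 = 31/35

31/35


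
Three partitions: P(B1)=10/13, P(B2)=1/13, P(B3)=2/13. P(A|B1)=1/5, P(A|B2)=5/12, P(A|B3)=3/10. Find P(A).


P(A) = P(A|B1)P(B1) + P(A|B2)P(B2) + P(A|B3)P(B3)
= 1/5*10/13 + 5/12*1/13 + 3/10*2/13
= 2/13 + 5/156 + 3/65 = 181/780

181/780


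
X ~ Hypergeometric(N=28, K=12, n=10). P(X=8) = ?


P(X=8) = C(12,8)*C(16,2) / C(28,10)
= 495*120 / 13123110
= 59400/13123110 = 180/39767

180/39767


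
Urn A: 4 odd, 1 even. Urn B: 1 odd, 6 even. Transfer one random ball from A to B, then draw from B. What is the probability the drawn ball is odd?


P(transfer odd) = 4/5; P(transfer even) = 1/5
If odd transferred: Urn II has 2 odd of 8, so P(odd|odd moved) = 1/4
If even transferred: Urn II has 1 odd of 8, so P(odd|even moved) = 1/8
By total probability: P(odd) = 4/5*1/4 + 1/5*1/8 = 9/40

9/40


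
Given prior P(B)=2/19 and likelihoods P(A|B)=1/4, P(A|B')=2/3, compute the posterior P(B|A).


P(A) = P(A|B)P(B) + P(A|B')P(B') = 1/4*2/19 + 2/3*17/19 = 71/114
P(B|A) = P(A|B)P(B)/P(A) = (1/38)/(71/114) = 3/71

3/71


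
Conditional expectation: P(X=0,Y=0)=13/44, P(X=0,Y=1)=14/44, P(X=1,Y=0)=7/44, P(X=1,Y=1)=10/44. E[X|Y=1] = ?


P(Y=1) = 24/44
E[X|Y=1] = (0*14 + 1*10)/24 = 10/24 = 5/12

5/12


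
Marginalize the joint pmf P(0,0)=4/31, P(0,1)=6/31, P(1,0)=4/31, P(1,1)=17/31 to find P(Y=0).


P(Y=0) = P(0,0)+P(1,0) = 4/31 + 4/31 = 8/31

8/31


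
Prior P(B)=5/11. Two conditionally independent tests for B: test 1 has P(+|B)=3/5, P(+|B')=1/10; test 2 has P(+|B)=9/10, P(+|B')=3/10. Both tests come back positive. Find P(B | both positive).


After test 1: P(+) = 3/5*5/11 + 1/10*6/11 = 18/55
P(B|+) = (3/11)/(18/55) = 5/6
After test 2 (use post1 as new prior): P(+) = 9/10*5/6 + 3/10*1/6 = 4/5
P(B|+,+) = (3/4)/(4/5) = 15/16

15/16


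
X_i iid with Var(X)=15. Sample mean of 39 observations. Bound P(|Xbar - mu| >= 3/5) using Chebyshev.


Var(Xbar) = Var(X)/n = 15/39
Chebyshev: P(|Xbar-mu| >= 3/5) <= Var(Xbar)/(3/5)^2 = (5/13)/(9/25) = 125/117
Bound exceeds 1, so trivial bound: 1

1


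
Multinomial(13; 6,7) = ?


13! = 6227020800
Denominator: 6!=720 * 7!=5040
Coefficient = 6227020800 / 3628800 = 1716

1716


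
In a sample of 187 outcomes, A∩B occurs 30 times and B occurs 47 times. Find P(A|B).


P(A|B) = P(A∩B)/P(B) = (30/187)/(47/187) = 30/47

30/47


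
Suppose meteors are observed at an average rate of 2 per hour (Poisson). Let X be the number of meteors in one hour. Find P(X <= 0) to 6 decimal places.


P(X<=0) = e^(-2)*2^0/0!
≈ 0.1353352832
≈ 0.135335

0.135335


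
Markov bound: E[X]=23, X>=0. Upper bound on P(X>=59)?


Markov: P(X >= a) <= E[X]/a
P(X >= 59) <= 23/59

23/59


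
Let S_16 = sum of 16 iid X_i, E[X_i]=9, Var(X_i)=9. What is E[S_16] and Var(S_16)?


E[S_n] = n*mu = 16*9 = 144
Var(S_n) = n*sigma^2 = 16*9 = 144

E[S_16]=144, Var(S_16)=144


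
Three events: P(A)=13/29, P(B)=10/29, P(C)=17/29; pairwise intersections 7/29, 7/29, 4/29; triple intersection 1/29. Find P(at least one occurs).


P(A∪B∪C) = P(A)+P(B)+P(C) - P(AB)-P(AC)-P(BC) + P(ABC)
= 13/29+10/29+17/29 - 7/29-7/29-4/29 + 1/29
= 23/29

23/29


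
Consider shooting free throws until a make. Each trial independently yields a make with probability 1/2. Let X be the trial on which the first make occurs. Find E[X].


For geometric (trials until first success), E[X] = 1/p = 1/(1/2) = 2

2


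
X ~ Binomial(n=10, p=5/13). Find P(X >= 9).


P(X>=9) = P(X=9) + P(X=10)
= 156250000/137858491849 + 9765625/137858491849
= 166015625/137858491849

166015625/137858491849


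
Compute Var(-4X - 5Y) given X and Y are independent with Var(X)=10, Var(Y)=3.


Independence => Cov(X,Y)=0
Var(-4X - 5Y) = (-4)^2*Var(X) + (-5)^2*Var(Y)
= 16*10 + 25*3 = 235

235


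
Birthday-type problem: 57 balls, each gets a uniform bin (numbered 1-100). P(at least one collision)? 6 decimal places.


P(all different) = prod((100-i)/100 for i=0..56) = 0.000000
P(at least one match) = 1 - 0.000000 = 1.000000

1.000000


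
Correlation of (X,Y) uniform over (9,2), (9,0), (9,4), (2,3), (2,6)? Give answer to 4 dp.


Cov(X,Y) = -4.2000, Var(X) = 11.7600, Var(Y) = 4.0000
rho = Cov/(sqrt(VarX)*sqrt(VarY)) = -0.6124

-0.6124


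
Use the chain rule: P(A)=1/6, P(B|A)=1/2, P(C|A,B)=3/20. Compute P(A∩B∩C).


P(A∩B∩C) = P(A) * P(B|A) * P(C|A∩B)
= 1/6 * 1/2 * 3/20
= 1/12 * 3/20 = 1/80

1/80


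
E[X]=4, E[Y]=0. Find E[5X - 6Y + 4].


E[5X - 6Y + 4] = 5*E[X] - 6*E[Y] + 4
= (5)*(4) + (-6)*(0) + (4)
= 20 + 0 + 4 = 24

24


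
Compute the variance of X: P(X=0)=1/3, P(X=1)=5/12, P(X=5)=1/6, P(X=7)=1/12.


E[X] = 11/6, E[X^2] = 26/3
Var(X) = E[X^2] - (E[X])^2 = 26/3 - (11/6)^2 = 191/36

191/36


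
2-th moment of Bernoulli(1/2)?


For Bernoulli: X in {0,1}
E[X^2] = 0^2*(1-1/2) + 1^2*1/2 = 1/2

1/2


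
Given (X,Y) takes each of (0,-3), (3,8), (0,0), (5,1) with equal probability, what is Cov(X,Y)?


E[X]=2, E[Y]=3/2, E[XY]=29/4
Cov(X,Y) = E[XY] - E[X]E[Y] = 29/4 - 2*3/2 = 17/4

17/4


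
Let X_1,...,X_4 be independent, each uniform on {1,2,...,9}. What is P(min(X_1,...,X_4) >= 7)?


P(min >= 7) = P(all X_i >= 7) = (P(X_1 >= 7))^4
= (3/9)^4 = (1/3)^4 = 1/81

1/81


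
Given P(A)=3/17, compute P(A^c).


P(A') = 1 - P(A) = 1 - 3/17 = 14/17

14/17


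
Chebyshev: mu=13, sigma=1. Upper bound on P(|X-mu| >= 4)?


k = 4/1 = 4
Chebyshev: P(|X-mu| >= k*sigma) <= 1/k^2 = 1/4^2 = 1/16

1/16


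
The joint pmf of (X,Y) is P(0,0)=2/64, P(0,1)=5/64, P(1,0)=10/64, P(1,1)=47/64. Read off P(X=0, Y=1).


Read from table: P(X=0, Y=1) = 5/64

5/64


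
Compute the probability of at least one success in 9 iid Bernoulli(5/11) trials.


P(at least one) = 1 - P(none)
P(none) = (1 - 5/11)^9 = (6/11)^9 = 10077696/2357947691
P(at least one) = 1 - 10077696/2357947691 = 2347869995/2357947691

2347869995/2357947691


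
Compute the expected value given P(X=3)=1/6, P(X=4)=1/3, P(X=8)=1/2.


E[X] = sum(x * P(x))
= 3*1/6 + 4*1/3 + 8*1/2
= 35/6

35/6


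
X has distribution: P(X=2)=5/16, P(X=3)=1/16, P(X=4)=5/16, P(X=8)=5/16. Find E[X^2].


E[X^2] = sum(g(x)*P(x))
= 4*5/16 + 9*1/16 + 16*5/16 + 64*5/16
= 429/16

429/16


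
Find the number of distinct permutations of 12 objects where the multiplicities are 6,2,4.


12! = 479001600
Denominator: 6!=720 * 2!=2 * 4!=24
Coefficient = 479001600 / 34560 = 13860

13860


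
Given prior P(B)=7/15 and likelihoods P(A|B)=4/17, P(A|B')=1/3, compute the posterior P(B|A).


P(A) = P(A|B)P(B) + P(A|B')P(B') = 4/17*7/15 + 1/3*8/15 = 44/153
P(B|A) = P(A|B)P(B)/P(A) = (28/255)/(44/153) = 21/55

21/55


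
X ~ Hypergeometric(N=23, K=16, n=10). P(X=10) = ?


P(X=10) = C(16,10)*C(7,0) / C(23,10)
= 8008*1 / 1144066
= 8008/1144066 = 52/7429

52/7429


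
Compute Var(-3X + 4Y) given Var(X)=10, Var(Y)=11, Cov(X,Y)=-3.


Var(-3X + 4Y) = (-3)^2*Var(X) + 4^2*Var(Y) + 2*(-3)*4*Cov(X,Y)
= 9*10 + 16*11 - 24*(-3)
= 90 + 176 + 72 = 338

338


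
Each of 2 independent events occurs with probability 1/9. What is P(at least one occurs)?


P(at least one) = 1 - P(none)
P(none) = (1 - 1/9)^2 = (8/9)^2 = 64/81
P(at least one) = 1 - 64/81 = 17/81

17/81


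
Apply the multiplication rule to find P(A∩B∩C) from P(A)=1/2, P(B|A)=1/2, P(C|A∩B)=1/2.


P(A∩B∩C) = P(A) * P(B|A) * P(C|A∩B)
= 1/2 * 1/2 * 1/2
= 1/4 * 1/2 = 1/8

1/8


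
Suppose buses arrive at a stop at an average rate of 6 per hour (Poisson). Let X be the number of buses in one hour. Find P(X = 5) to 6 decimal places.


P(X=5) = e^(-6) * 6^5 / 5!
≈ 0.002478752177 * 7776 / 120
≈ 0.160623

0.160623


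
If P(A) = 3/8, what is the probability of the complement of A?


P(A') = 1 - P(A) = 1 - 3/8 = 5/8

5/8


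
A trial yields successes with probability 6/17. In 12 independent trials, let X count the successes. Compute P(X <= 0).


P(X<=0) = P(X=0)
= 3138428376721/582622237229761
= 3138428376721/582622237229761

3138428376721/582622237229761


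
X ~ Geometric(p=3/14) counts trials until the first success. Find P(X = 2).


P(X=2) = (1-p)^1 * p = (11/14)^1 * 3/14
= 11/14 * 3/14 = 33/196

33/196


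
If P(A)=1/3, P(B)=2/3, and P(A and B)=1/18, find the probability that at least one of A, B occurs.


P(A∪B) = P(A) + P(B) - P(A∩B)
= 1/3 + 2/3 - 1/18 = 17/18

17/18


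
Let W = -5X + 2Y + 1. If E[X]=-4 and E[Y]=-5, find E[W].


E[-5X + 2Y + 1] = -5*E[X] + 2*E[Y] + 1
= (-5)*(-4) + (2)*(-5) + (1)
= 20 - 10 + 1 = 11

11


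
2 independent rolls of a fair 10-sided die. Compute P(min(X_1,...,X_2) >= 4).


P(min >= 4) = P(all X_i >= 4) = (P(X_1 >= 4))^2
= (7/10)^2 = 49/100

49/100


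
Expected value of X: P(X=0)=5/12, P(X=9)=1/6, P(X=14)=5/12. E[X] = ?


E[X] = sum(x * P(x))
= 0*5/12 + 9*1/6 + 14*5/12
= 22/3

22/3


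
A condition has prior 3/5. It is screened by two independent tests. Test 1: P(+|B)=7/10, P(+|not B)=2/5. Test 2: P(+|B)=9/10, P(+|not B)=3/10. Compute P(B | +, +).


After test 1: P(+) = 7/10*3/5 + 2/5*2/5 = 29/50
P(B|+) = (21/50)/(29/50) = 21/29
After test 2 (use post1 as new prior): P(+) = 9/10*21/29 + 3/10*8/29 = 213/290
P(B|+,+) = (189/290)/(213/290) = 63/71

63/71


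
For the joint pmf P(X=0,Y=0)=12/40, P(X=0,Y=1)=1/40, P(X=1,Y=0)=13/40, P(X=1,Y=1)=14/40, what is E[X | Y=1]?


P(Y=1) = 15/40
E[X|Y=1] = (0*1 + 1*14)/15 = 14/15

14/15


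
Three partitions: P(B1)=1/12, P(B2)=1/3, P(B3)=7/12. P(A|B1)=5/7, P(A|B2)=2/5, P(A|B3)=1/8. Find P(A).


P(A) = P(A|B1)P(B1) + P(A|B2)P(B2) + P(A|B3)P(B3)
= 5/7*1/12 + 2/5*1/3 + 1/8*7/12
= 5/84 + 2/15 + 7/96 = 893/3360

893/3360


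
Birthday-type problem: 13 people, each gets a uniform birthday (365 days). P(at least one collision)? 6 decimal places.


P(all different) = prod((365-i)/365 for i=0..12) = 0.805590
P(at least one match) = 1 - 0.805590 = 0.194410

0.194410


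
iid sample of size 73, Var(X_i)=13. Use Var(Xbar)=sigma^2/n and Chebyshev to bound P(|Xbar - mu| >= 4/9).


Var(Xbar) = Var(X)/n = 13/73
Chebyshev: P(|Xbar-mu| >= 4/9) <= Var(Xbar)/(4/9)^2 = (13/73)/(16/81) = 1053/1168

1053/1168


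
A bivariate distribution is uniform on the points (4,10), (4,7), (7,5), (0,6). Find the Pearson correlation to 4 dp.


Cov(X,Y) = -0.5000, Var(X) = 6.1875, Var(Y) = 3.5000
rho = Cov/(sqrt(VarX)*sqrt(VarY)) = -0.1074

-0.1074


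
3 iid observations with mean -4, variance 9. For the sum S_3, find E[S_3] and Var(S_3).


E[S_n] = n*mu = 3*-4 = -12
Var(S_n) = n*sigma^2 = 3*9 = 27

E[S_3]=-12, Var(S_3)=27


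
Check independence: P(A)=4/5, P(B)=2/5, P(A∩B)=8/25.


P(A)*P(B) = 4/5*2/5 = 8/25
P(A∩B) = 8/25, which equals P(A)P(B), so independent

Yes, A and B are independent


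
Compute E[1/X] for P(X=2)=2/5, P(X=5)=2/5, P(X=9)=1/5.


E[1/X] = sum(g(x)*P(x))
= 1/2*2/5 + 1/5*2/5 + 1/9*1/5
= 68/225

68/225


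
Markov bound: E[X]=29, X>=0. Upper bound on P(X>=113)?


Markov: P(X >= a) <= E[X]/a
P(X >= 113) <= 29/113

29/113


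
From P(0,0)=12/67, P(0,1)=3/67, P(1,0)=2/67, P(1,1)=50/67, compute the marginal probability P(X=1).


P(X=1) = P(1,0)+P(1,1) = 2/67 + 50/67 = 52/67

52/67


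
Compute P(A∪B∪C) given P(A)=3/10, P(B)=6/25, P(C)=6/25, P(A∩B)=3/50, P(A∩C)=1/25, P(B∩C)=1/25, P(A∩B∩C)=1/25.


P(A∪B∪C) = P(A)+P(B)+P(C) - P(AB)-P(AC)-P(BC) + P(ABC)
= 3/10+6/25+6/25 - 3/50-1/25-1/25 + 1/25
= 17/25

17/25


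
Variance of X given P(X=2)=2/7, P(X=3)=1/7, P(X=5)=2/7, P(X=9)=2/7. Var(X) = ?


E[X] = 5, E[X^2] = 229/7
Var(X) = E[X^2] - (E[X])^2 = 229/7 - (5)^2 = 54/7

54/7


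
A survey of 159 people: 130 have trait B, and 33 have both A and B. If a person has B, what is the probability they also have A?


P(A|B) = P(A∩B)/P(B) = (33/159)/(130/159) = 33/130

33/130


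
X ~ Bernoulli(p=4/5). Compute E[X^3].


For Bernoulli: X in {0,1}
E[X^3] = 0^3*(1-4/5) + 1^3*4/5 = 4/5

4/5


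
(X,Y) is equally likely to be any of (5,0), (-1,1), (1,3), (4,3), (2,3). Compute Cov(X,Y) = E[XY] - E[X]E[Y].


E[X]=11/5, E[Y]=2, E[XY]=4
Cov(X,Y) = E[XY] - E[X]E[Y] = 4 - 11/5*2 = -2/5

-2/5


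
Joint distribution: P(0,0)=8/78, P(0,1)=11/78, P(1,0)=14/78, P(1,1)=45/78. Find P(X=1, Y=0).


Read from table: P(X=1, Y=0) = 14/78 = 7/39

7/39


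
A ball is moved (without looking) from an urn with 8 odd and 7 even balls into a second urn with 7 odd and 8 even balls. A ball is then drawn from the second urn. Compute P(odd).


P(transfer odd) = 8/15; P(transfer even) = 7/15
If odd transferred: Urn II has 8 odd of 16, so P(odd|odd moved) = 1/2
If even transferred: Urn II has 7 odd of 16, so P(odd|even moved) = 7/16
By total probability: P(odd) = 8/15*1/2 + 7/15*7/16 = 113/240

113/240


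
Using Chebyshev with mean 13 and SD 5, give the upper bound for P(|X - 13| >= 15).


k = 15/5 = 3
Chebyshev: P(|X-mu| >= k*sigma) <= 1/k^2 = 1/3^2 = 1/9

1/9


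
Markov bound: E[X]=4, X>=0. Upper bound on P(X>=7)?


Markov: P(X >= a) <= E[X]/a
P(X >= 7) <= 4/7

4/7


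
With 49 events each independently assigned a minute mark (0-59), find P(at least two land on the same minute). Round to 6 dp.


P(all different) = prod((60-i)/60 for i=0..48) = 0.000000
P(at least one match) = 1 - 0.000000 = 1.000000

1.000000


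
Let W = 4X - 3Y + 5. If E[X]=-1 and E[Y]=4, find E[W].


E[4X - 3Y + 5] = 4*E[X] - 3*E[Y] + 5
= (4)*(-1) + (-3)*(4) + (5)
= -4 - 12 + 5 = -11

-11


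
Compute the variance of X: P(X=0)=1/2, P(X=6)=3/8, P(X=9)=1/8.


E[X] = 27/8, E[X^2] = 189/8
Var(X) = E[X^2] - (E[X])^2 = 189/8 - (27/8)^2 = 783/64

783/64


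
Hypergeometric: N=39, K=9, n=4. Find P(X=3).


P(X=3) = C(9,3)*C(30,1) / C(39,4)
= 84*30 / 82251
= 2520/82251 = 280/9139

280/9139


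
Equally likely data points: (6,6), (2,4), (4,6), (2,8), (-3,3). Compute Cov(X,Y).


E[X]=11/5, E[Y]=27/5, E[XY]=15
Cov(X,Y) = E[XY] - E[X]E[Y] = 15 - 11/5*27/5 = 78/25

78/25
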